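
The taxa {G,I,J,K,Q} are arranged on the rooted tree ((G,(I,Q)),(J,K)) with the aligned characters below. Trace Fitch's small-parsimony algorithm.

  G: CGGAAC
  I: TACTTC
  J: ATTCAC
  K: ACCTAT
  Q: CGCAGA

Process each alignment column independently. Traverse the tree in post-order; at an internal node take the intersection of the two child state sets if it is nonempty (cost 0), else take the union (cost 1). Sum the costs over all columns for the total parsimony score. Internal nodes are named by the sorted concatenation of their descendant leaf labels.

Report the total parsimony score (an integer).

14

[col 0] IQ: children I:{T}, Q:{C} ∪→ {C,T}; cost 1
[col 0] GIQ: children G:{C}, IQ:{C,T} ∩→ {C}; cost 0
[col 0] JK: children J:{A}, K:{A} ∩→ {A}; cost 0
[col 0] GIJKQ: children GIQ:{C}, JK:{A} ∪→ {A,C}; cost 1
[col 1] IQ: children I:{A}, Q:{G} ∪→ {A,G}; cost 1
[col 1] GIQ: children G:{G}, IQ:{A,G} ∩→ {G}; cost 0
[col 1] JK: children J:{T}, K:{C} ∪→ {C,T}; cost 1
[col 1] GIJKQ: children GIQ:{G}, JK:{C,T} ∪→ {C,G,T}; cost 1
[col 2] IQ: children I:{C}, Q:{C} ∩→ {C}; cost 0
[col 2] GIQ: children G:{G}, IQ:{C} ∪→ {C,G}; cost 1
[col 2] JK: children J:{T}, K:{C} ∪→ {C,T}; cost 1
[col 2] GIJKQ: children GIQ:{C,G}, JK:{C,T} ∩→ {C}; cost 0
[col 3] IQ: children I:{T}, Q:{A} ∪→ {A,T}; cost 1
[col 3] GIQ: children G:{A}, IQ:{A,T} ∩→ {A}; cost 0
[col 3] JK: children J:{C}, K:{T} ∪→ {C,T}; cost 1
[col 3] GIJKQ: children GIQ:{A}, JK:{C,T} ∪→ {A,C,T}; cost 1
[col 4] IQ: children I:{T}, Q:{G} ∪→ {G,T}; cost 1
[col 4] GIQ: children G:{A}, IQ:{G,T} ∪→ {A,G,T}; cost 1
[col 4] JK: children J:{A}, K:{A} ∩→ {A}; cost 0
[col 4] GIJKQ: children GIQ:{A,G,T}, JK:{A} ∩→ {A}; cost 0
[col 5] IQ: children I:{C}, Q:{A} ∪→ {A,C}; cost 1
[col 5] GIQ: children G:{C}, IQ:{A,C} ∩→ {C}; cost 0
[col 5] JK: children J:{C}, K:{T} ∪→ {C,T}; cost 1
[col 5] GIJKQ: children GIQ:{C}, JK:{C,T} ∩→ {C}; cost 0
per-site changes: [2, 3, 2, 3, 2, 2]; total = 14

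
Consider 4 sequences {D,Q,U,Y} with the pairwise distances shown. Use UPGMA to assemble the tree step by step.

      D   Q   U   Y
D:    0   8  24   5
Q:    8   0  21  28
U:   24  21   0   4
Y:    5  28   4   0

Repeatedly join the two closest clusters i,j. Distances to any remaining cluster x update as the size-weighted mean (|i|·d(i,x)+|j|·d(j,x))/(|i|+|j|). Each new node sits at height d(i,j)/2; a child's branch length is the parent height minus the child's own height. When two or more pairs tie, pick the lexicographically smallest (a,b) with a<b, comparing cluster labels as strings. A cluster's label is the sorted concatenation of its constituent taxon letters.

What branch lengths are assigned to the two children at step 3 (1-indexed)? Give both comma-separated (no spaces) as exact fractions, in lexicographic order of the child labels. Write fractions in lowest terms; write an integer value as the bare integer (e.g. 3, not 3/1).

iteration 1: select U,Y (d=4); attach at lengths (2, 2); label the merged cluster UY
  updated: d(D,UY)=29/2, d(Q,UY)=49/2
iteration 2: select D,Q (d=8); attach at lengths (4, 4); label the merged cluster DQ
  updated: d(DQ,UY)=39/2
iteration 3: select DQ,UY (d=39/2); attach at lengths (23/4, 31/4); label the merged cluster DQUY
final tree: ((D:4,Q:4):23/4,(U:2,Y:2):31/4)
total length: 51/2

23/4,31/4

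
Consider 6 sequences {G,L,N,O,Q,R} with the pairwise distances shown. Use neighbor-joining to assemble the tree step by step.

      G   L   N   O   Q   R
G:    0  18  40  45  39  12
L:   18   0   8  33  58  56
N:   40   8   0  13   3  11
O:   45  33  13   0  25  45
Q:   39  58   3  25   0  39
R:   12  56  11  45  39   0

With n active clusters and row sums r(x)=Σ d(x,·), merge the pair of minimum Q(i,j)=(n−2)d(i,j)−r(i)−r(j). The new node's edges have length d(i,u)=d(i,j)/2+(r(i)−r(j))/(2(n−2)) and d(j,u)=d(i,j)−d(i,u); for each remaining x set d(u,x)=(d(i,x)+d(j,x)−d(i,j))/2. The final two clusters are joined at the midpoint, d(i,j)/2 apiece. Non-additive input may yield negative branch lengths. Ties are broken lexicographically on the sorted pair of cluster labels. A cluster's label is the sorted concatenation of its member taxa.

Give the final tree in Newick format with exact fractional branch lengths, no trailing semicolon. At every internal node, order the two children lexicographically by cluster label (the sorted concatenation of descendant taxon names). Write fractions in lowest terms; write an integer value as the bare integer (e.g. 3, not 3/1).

(((((G:39/8,R:57/8):57/4,L:67/4):31/4,N:-19/2):5,O:101/8):99/16,Q:99/16)

step 1: merge (G,R) at d=12, Q=-269; branch lengths G→39/8, R→57/8; new cluster GR
  updated: d(GR,L)=31, d(GR,N)=39/2, d(GR,O)=39, d(GR,Q)=33
step 2: merge (GR,L) at d=31, Q=-319/2; branch lengths GR→57/4, L→67/4; new cluster GLR
  updated: d(GLR,N)=-7/4, d(GLR,O)=41/2, d(GLR,Q)=30
step 3: merge (GLR,N) at d=-7/4, Q=-133/2; branch lengths GLR→31/4, N→-19/2; new cluster GLNR
  updated: d(GLNR,O)=141/8, d(GLNR,Q)=139/8
step 4: merge (GLNR,O) at d=141/8, Q=-60; branch lengths GLNR→5, O→101/8; new cluster GLNOR
  updated: d(GLNOR,Q)=99/8
step 5: merge (GLNOR,Q) at d=99/8; branch lengths GLNOR→99/16, Q→99/16; new cluster GLNOQR
final tree: (((((G:39/8,R:57/8):57/4,L:67/4):31/4,N:-19/2):5,O:101/8):99/16,Q:99/16)
total length: 285/4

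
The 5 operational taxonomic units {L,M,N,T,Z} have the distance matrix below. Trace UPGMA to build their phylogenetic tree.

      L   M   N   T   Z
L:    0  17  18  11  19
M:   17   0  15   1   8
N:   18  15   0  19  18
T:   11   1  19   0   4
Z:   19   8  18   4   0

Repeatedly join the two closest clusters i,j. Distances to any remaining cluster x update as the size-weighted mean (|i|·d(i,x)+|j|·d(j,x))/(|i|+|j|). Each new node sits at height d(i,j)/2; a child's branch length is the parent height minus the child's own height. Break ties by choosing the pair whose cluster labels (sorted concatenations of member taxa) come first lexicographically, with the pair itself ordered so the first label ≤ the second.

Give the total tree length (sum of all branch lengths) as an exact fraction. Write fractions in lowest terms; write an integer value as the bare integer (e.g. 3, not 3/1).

iteration 1: select M,T (d=1); attach at lengths (1/2, 1/2); label the merged cluster MT
  updated: d(L,MT)=14, d(MT,N)=17, d(MT,Z)=6
iteration 2: select MT,Z (d=6); attach at lengths (5/2, 3); label the merged cluster MTZ
  updated: d(L,MTZ)=47/3, d(MTZ,N)=52/3
iteration 3: select L,MTZ (d=47/3); attach at lengths (47/6, 29/6); label the merged cluster LMTZ
  updated: d(LMTZ,N)=35/2
iteration 4: select LMTZ,N (d=35/2); attach at lengths (11/12, 35/4); label the merged cluster LMNTZ
final tree: ((L:47/6,((M:1/2,T:1/2):5/2,Z:3):29/6):11/12,N:35/4)
total length: 173/6

173/6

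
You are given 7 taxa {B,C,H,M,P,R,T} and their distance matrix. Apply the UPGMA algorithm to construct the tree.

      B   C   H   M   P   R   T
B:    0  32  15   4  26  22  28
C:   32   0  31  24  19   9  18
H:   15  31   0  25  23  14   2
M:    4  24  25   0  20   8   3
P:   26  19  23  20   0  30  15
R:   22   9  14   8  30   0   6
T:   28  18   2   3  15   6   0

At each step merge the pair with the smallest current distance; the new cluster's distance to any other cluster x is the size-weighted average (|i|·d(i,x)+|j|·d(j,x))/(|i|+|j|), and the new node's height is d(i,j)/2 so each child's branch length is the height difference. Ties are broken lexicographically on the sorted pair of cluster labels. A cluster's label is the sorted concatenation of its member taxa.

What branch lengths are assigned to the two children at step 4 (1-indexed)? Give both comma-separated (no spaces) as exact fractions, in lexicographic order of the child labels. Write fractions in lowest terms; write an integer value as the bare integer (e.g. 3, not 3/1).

1. join H+T (d=2) ⇒ HT; edges |H|=1, |T|=1
  updated: d(B,HT)=43/2, d(C,HT)=49/2, d(HT,M)=14, d(HT,P)=19, d(HT,R)=10
2. join B+M (d=4) ⇒ BM; edges |B|=2, |M|=2
  updated: d(BM,C)=28, d(BM,HT)=71/4, d(BM,P)=23, d(BM,R)=15
3. join C+R (d=9) ⇒ CR; edges |C|=9/2, |R|=9/2
  updated: d(BM,CR)=43/2, d(CR,HT)=69/4, d(CR,P)=49/2
4. join CR+HT (d=69/4) ⇒ CHRT; edges |CR|=33/8, |HT|=61/8
  updated: d(BM,CHRT)=157/8, d(CHRT,P)=87/4
5. join BM+CHRT (d=157/8) ⇒ BCHMRT; edges |BM|=125/16, |CHRT|=19/16
  updated: d(BCHMRT,P)=133/6
6. join BCHMRT+P (d=133/6) ⇒ BCHMPRT; edges |BCHMRT|=61/48, |P|=133/12
final tree: (((B:2,M:2):125/16,((C:9/2,R:9/2):33/8,(H:1,T:1):61/8):19/16):61/48,P:133/12)
total length: 2309/48

33/8,61/8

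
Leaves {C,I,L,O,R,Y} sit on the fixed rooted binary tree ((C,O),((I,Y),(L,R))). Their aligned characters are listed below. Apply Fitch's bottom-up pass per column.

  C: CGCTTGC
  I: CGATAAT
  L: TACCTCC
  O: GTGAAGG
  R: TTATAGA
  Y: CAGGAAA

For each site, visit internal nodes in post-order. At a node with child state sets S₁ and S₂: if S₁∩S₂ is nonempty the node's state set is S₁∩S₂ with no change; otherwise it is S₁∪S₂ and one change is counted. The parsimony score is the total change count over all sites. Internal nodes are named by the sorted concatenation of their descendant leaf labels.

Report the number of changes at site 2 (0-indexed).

4

site 0, node CO: C={C} ∪ O={G} → {C,G} (+1)
site 0, node IY: I={C} ∩ Y={C} → {C} (+0)
site 0, node LR: L={T} ∩ R={T} → {T} (+0)
site 0, node ILRY: IY={C} ∪ LR={T} → {C,T} (+1)
site 0, node CILORY: CO={C,G} ∩ ILRY={C,T} → {C} (+0)
site 1, node CO: C={G} ∪ O={T} → {G,T} (+1)
site 1, node IY: I={G} ∪ Y={A} → {A,G} (+1)
site 1, node LR: L={A} ∪ R={T} → {A,T} (+1)
site 1, node ILRY: IY={A,G} ∩ LR={A,T} → {A} (+0)
site 1, node CILORY: CO={G,T} ∪ ILRY={A} → {A,G,T} (+1)
site 2, node CO: C={C} ∪ O={G} → {C,G} (+1)
site 2, node IY: I={A} ∪ Y={G} → {A,G} (+1)
site 2, node LR: L={C} ∪ R={A} → {A,C} (+1)
site 2, node ILRY: IY={A,G} ∩ LR={A,C} → {A} (+0)
site 2, node CILORY: CO={C,G} ∪ ILRY={A} → {A,C,G} (+1)
site 3, node CO: C={T} ∪ O={A} → {A,T} (+1)
site 3, node IY: I={T} ∪ Y={G} → {G,T} (+1)
site 3, node LR: L={C} ∪ R={T} → {C,T} (+1)
site 3, node ILRY: IY={G,T} ∩ LR={C,T} → {T} (+0)
site 3, node CILORY: CO={A,T} ∩ ILRY={T} → {T} (+0)
site 4, node CO: C={T} ∪ O={A} → {A,T} (+1)
site 4, node IY: I={A} ∩ Y={A} → {A} (+0)
site 4, node LR: L={T} ∪ R={A} → {A,T} (+1)
site 4, node ILRY: IY={A} ∩ LR={A,T} → {A} (+0)
site 4, node CILORY: CO={A,T} ∩ ILRY={A} → {A} (+0)
site 5, node CO: C={G} ∩ O={G} → {G} (+0)
site 5, node IY: I={A} ∩ Y={A} → {A} (+0)
site 5, node LR: L={C} ∪ R={G} → {C,G} (+1)
site 5, node ILRY: IY={A} ∪ LR={C,G} → {A,C,G} (+1)
site 5, node CILORY: CO={G} ∩ ILRY={A,C,G} → {G} (+0)
site 6, node CO: C={C} ∪ O={G} → {C,G} (+1)
site 6, node IY: I={T} ∪ Y={A} → {A,T} (+1)
site 6, node LR: L={C} ∪ R={A} → {A,C} (+1)
site 6, node ILRY: IY={A,T} ∩ LR={A,C} → {A} (+0)
site 6, node CILORY: CO={C,G} ∪ ILRY={A} → {A,C,G} (+1)
per-site changes: [2, 4, 4, 3, 2, 2, 4]; total = 21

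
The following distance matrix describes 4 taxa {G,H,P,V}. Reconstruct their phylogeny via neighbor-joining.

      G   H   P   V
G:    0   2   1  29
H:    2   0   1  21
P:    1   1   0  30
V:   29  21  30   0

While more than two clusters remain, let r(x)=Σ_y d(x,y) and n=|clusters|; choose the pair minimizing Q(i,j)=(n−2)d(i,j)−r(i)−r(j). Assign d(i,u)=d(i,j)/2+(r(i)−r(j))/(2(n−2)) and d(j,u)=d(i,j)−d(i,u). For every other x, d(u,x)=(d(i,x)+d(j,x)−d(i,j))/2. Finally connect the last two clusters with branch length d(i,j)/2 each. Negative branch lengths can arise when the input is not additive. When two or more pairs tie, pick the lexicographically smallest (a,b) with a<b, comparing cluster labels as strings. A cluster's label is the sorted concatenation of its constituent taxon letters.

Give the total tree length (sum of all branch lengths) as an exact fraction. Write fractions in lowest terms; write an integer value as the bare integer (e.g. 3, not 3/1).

1. join G+P (d=1, Q=-62) ⇒ GP; edges |G|=1/2, |P|=1/2
  updated: d(GP,H)=1, d(GP,V)=29
2. join GP+H (d=1, Q=-51) ⇒ GHP; edges |GP|=9/2, |H|=-7/2
  updated: d(GHP,V)=49/2
3. join GHP+V (d=49/2) ⇒ GHPV; edges |GHP|=49/4, |V|=49/4
final tree: (((G:1/2,P:1/2):9/2,H:-7/2):49/4,V:49/4)
total length: 53/2

53/2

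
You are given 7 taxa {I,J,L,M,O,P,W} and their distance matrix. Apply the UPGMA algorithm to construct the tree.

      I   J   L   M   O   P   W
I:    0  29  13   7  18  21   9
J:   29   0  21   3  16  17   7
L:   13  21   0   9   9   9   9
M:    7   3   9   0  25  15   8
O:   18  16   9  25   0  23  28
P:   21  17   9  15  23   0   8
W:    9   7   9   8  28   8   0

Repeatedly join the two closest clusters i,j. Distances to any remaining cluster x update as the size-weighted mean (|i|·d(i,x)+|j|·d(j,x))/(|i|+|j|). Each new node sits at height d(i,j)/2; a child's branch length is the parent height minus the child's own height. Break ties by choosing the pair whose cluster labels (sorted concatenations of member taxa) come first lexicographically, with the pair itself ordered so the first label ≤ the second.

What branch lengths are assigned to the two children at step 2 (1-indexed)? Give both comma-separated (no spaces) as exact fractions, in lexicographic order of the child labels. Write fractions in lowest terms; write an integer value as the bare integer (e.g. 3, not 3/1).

step 1: merge (J,M) at d=3; branch lengths J→3/2, M→3/2; new cluster JM
  updated: d(I,JM)=18, d(JM,L)=15, d(JM,O)=41/2, d(JM,P)=16, d(JM,W)=15/2
step 2: merge (JM,W) at d=15/2; branch lengths JM→9/4, W→15/4; new cluster JMW
  updated: d(I,JMW)=15, d(JMW,L)=13, d(JMW,O)=23, d(JMW,P)=40/3
step 3: merge (L,O) at d=9; branch lengths L→9/2, O→9/2; new cluster LO
  updated: d(I,LO)=31/2, d(JMW,LO)=18, d(LO,P)=16
step 4: merge (JMW,P) at d=40/3; branch lengths JMW→35/12, P→20/3; new cluster JMPW
  updated: d(I,JMPW)=33/2, d(JMPW,LO)=35/2
step 5: merge (I,LO) at d=31/2; branch lengths I→31/4, LO→13/4; new cluster ILO
  updated: d(ILO,JMPW)=103/6
step 6: merge (ILO,JMPW) at d=103/6; branch lengths ILO→5/6, JMPW→23/12; new cluster IJLMOPW
final tree: ((I:31/4,(L:9/2,O:9/2):13/4):5/6,(((J:3/2,M:3/2):9/4,W:15/4):35/12,P:20/3):23/12)
total length: 124/3

9/4,15/4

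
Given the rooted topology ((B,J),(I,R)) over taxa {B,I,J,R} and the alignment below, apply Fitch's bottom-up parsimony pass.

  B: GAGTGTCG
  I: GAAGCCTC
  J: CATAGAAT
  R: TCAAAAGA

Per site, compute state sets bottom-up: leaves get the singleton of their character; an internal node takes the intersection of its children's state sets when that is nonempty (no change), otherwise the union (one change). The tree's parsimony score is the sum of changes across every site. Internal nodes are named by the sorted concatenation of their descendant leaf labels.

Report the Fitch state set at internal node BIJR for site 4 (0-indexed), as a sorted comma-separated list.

A,C,G

site 0, node BJ: B={G} ∪ J={C} → {C,G} (+1)
site 0, node IR: I={G} ∪ R={T} → {G,T} (+1)
site 0, node BIJR: BJ={C,G} ∩ IR={G,T} → {G} (+0)
site 1, node BJ: B={A} ∩ J={A} → {A} (+0)
site 1, node IR: I={A} ∪ R={C} → {A,C} (+1)
site 1, node BIJR: BJ={A} ∩ IR={A,C} → {A} (+0)
site 2, node BJ: B={G} ∪ J={T} → {G,T} (+1)
site 2, node IR: I={A} ∩ R={A} → {A} (+0)
site 2, node BIJR: BJ={G,T} ∪ IR={A} → {A,G,T} (+1)
site 3, node BJ: B={T} ∪ J={A} → {A,T} (+1)
site 3, node IR: I={G} ∪ R={A} → {A,G} (+1)
site 3, node BIJR: BJ={A,T} ∩ IR={A,G} → {A} (+0)
site 4, node BJ: B={G} ∩ J={G} → {G} (+0)
site 4, node IR: I={C} ∪ R={A} → {A,C} (+1)
site 4, node BIJR: BJ={G} ∪ IR={A,C} → {A,C,G} (+1)
site 5, node BJ: B={T} ∪ J={A} → {A,T} (+1)
site 5, node IR: I={C} ∪ R={A} → {A,C} (+1)
site 5, node BIJR: BJ={A,T} ∩ IR={A,C} → {A} (+0)
site 6, node BJ: B={C} ∪ J={A} → {A,C} (+1)
site 6, node IR: I={T} ∪ R={G} → {G,T} (+1)
site 6, node BIJR: BJ={A,C} ∪ IR={G,T} → {A,C,G,T} (+1)
site 7, node BJ: B={G} ∪ J={T} → {G,T} (+1)
site 7, node IR: I={C} ∪ R={A} → {A,C} (+1)
site 7, node BIJR: BJ={G,T} ∪ IR={A,C} → {A,C,G,T} (+1)
per-site changes: [2, 1, 2, 2, 2, 2, 3, 3]; total = 17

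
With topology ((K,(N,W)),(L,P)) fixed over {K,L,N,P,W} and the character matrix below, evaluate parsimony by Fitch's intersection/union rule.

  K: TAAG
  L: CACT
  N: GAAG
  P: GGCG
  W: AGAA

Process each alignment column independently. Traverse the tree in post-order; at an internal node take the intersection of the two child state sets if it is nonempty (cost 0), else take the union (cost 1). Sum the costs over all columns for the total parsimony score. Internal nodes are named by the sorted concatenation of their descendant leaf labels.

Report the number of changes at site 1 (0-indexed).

2

site 0, node NW: N={G} ∪ W={A} → {A,G} (+1)
site 0, node KNW: K={T} ∪ NW={A,G} → {A,G,T} (+1)
site 0, node LP: L={C} ∪ P={G} → {C,G} (+1)
site 0, node KLNPW: KNW={A,G,T} ∩ LP={C,G} → {G} (+0)
site 1, node NW: N={A} ∪ W={G} → {A,G} (+1)
site 1, node KNW: K={A} ∩ NW={A,G} → {A} (+0)
site 1, node LP: L={A} ∪ P={G} → {A,G} (+1)
site 1, node KLNPW: KNW={A} ∩ LP={A,G} → {A} (+0)
site 2, node NW: N={A} ∩ W={A} → {A} (+0)
site 2, node KNW: K={A} ∩ NW={A} → {A} (+0)
site 2, node LP: L={C} ∩ P={C} → {C} (+0)
site 2, node KLNPW: KNW={A} ∪ LP={C} → {A,C} (+1)
site 3, node NW: N={G} ∪ W={A} → {A,G} (+1)
site 3, node KNW: K={G} ∩ NW={A,G} → {G} (+0)
site 3, node LP: L={T} ∪ P={G} → {G,T} (+1)
site 3, node KLNPW: KNW={G} ∩ LP={G,T} → {G} (+0)
per-site changes: [3, 2, 1, 2]; total = 8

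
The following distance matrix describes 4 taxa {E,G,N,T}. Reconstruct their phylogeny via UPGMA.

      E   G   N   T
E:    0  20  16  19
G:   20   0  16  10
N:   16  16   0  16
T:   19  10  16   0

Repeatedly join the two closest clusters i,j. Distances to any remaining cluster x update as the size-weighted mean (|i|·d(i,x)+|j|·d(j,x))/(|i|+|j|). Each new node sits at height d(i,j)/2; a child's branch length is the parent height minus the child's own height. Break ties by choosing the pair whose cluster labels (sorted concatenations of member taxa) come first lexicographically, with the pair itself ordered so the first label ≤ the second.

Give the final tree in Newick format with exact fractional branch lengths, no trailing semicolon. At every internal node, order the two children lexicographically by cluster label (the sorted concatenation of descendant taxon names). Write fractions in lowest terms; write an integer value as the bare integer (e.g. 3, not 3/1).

1. join G+T (d=10) ⇒ GT; edges |G|=5, |T|=5
  updated: d(E,GT)=39/2, d(GT,N)=16
2. join E+N (d=16) ⇒ EN; edges |E|=8, |N|=8
  updated: d(EN,GT)=71/4
3. join EN+GT (d=71/4) ⇒ EGNT; edges |EN|=7/8, |GT|=31/8
final tree: ((E:8,N:8):7/8,(G:5,T:5):31/8)
total length: 123/4

((E:8,N:8):7/8,(G:5,T:5):31/8)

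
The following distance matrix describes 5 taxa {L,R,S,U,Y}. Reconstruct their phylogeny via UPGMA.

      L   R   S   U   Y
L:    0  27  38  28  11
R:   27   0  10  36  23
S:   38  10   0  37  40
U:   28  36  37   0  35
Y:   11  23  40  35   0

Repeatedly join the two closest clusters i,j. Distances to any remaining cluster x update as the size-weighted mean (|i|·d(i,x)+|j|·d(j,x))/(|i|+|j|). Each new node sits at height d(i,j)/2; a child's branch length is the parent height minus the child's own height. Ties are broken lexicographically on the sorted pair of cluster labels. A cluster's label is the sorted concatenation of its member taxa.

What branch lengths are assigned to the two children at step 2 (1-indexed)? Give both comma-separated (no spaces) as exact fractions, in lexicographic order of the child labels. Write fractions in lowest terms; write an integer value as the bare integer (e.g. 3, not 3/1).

step 1: merge (R,S) at d=10; branch lengths R→5, S→5; new cluster RS
  updated: d(L,RS)=65/2, d(RS,U)=73/2, d(RS,Y)=63/2
step 2: merge (L,Y) at d=11; branch lengths L→11/2, Y→11/2; new cluster LY
  updated: d(LY,RS)=32, d(LY,U)=63/2
step 3: merge (LY,U) at d=63/2; branch lengths LY→41/4, U→63/4; new cluster LUY
  updated: d(LUY,RS)=67/2
step 4: merge (LUY,RS) at d=67/2; branch lengths LUY→1, RS→47/4; new cluster LRSUY
final tree: (((L:11/2,Y:11/2):41/4,U:63/4):1,(R:5,S:5):47/4)
total length: 239/4

11/2,11/2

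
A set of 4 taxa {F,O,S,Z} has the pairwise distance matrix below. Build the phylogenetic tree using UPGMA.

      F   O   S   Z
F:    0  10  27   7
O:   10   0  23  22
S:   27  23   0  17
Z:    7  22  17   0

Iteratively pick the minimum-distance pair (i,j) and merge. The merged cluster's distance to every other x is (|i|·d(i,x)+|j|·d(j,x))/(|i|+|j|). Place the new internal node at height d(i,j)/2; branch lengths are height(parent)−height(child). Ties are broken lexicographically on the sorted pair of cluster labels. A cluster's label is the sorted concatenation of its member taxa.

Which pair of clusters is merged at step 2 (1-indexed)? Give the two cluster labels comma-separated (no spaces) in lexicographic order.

step 1: merge (F,Z) at d=7; branch lengths F→7/2, Z→7/2; new cluster FZ
  updated: d(FZ,O)=16, d(FZ,S)=22
step 2: merge (FZ,O) at d=16; branch lengths FZ→9/2, O→8; new cluster FOZ
  updated: d(FOZ,S)=67/3
step 3: merge (FOZ,S) at d=67/3; branch lengths FOZ→19/6, S→67/6; new cluster FOSZ
final tree: (((F:7/2,Z:7/2):9/2,O:8):19/6,S:67/6)
total length: 203/6

FZ,O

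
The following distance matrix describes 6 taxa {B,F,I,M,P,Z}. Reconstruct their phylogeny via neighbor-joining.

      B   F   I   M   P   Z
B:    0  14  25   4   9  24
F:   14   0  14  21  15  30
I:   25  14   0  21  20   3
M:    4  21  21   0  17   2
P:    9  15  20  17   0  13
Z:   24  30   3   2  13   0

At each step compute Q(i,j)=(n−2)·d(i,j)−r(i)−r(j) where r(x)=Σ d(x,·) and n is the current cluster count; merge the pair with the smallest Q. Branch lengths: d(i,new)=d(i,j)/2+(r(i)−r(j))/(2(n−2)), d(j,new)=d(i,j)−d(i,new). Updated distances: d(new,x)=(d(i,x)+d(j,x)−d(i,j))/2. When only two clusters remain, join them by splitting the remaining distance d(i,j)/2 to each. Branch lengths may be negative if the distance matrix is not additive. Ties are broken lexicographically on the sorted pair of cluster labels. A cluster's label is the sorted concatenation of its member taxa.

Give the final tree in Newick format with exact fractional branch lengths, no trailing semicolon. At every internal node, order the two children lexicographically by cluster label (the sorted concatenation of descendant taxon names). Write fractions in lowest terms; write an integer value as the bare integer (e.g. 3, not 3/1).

(((B:53/16,((I:23/8,Z:1/8):31/4,M:9/4):83/16):11/16,F:159/16):81/32,P:81/32)

step 1: merge (I,Z) at d=3, Q=-143; branch lengths I→23/8, Z→1/8; new cluster IZ
  updated: d(B,IZ)=23, d(F,IZ)=41/2, d(IZ,M)=10, d(IZ,P)=15
step 2: merge (IZ,M) at d=10, Q=-181/2; branch lengths IZ→31/4, M→9/4; new cluster IMZ
  updated: d(B,IMZ)=17/2, d(F,IMZ)=63/4, d(IMZ,P)=11
step 3: merge (B,IMZ) at d=17/2, Q=-199/4; branch lengths B→53/16, IMZ→83/16; new cluster BIMZ
  updated: d(BIMZ,F)=85/8, d(BIMZ,P)=23/4
step 4: merge (BIMZ,F) at d=85/8, Q=-251/8; branch lengths BIMZ→11/16, F→159/16; new cluster BFIMZ
  updated: d(BFIMZ,P)=81/16
step 5: merge (BFIMZ,P) at d=81/16; branch lengths BFIMZ→81/32, P→81/32; new cluster BFIMPZ
final tree: (((B:53/16,((I:23/8,Z:1/8):31/4,M:9/4):83/16):11/16,F:159/16):81/32,P:81/32)
total length: 595/16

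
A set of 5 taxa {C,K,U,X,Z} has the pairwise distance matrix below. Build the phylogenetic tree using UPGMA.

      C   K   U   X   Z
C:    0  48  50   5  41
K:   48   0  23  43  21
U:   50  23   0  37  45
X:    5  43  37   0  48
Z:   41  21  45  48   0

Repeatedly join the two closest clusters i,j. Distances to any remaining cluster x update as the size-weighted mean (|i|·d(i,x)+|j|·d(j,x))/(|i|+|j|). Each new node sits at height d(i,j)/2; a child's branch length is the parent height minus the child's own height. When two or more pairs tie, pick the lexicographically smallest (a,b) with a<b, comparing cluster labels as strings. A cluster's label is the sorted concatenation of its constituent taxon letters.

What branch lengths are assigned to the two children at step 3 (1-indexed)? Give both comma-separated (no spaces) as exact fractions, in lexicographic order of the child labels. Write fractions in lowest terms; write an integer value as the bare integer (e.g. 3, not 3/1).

13/2,17

iteration 1: select C,X (d=5); attach at lengths (5/2, 5/2); label the merged cluster CX
  updated: d(CX,K)=91/2, d(CX,U)=87/2, d(CX,Z)=89/2
iteration 2: select K,Z (d=21); attach at lengths (21/2, 21/2); label the merged cluster KZ
  updated: d(CX,KZ)=45, d(KZ,U)=34
iteration 3: select KZ,U (d=34); attach at lengths (13/2, 17); label the merged cluster KUZ
  updated: d(CX,KUZ)=89/2
iteration 4: select CX,KUZ (d=89/2); attach at lengths (79/4, 21/4); label the merged cluster CKUXZ
final tree: ((C:5/2,X:5/2):79/4,((K:21/2,Z:21/2):13/2,U:17):21/4)
total length: 149/2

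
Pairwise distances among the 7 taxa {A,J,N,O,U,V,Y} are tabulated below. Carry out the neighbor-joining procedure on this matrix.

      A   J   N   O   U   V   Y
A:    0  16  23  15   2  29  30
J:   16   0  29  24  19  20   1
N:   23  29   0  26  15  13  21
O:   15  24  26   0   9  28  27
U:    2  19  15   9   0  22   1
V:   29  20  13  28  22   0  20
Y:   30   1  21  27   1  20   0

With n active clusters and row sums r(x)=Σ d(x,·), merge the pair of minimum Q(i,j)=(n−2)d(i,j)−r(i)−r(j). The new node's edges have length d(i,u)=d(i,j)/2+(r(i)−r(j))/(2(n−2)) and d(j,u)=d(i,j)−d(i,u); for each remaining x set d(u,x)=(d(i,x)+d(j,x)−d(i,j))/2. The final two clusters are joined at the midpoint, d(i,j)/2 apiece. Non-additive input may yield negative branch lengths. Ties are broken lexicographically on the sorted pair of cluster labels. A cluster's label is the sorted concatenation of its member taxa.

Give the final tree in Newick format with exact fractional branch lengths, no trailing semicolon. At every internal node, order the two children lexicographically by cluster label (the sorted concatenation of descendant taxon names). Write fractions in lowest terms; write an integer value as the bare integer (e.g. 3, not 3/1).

(((A:81/16,U:-49/16):25/16,((J:7/5,Y:-2/5):103/12,(N:21/4,V:31/4):83/12):89/16):151/32,O:151/32)

step 1: merge (J,Y) at d=1, Q=-204; branch lengths J→7/5, Y→-2/5; new cluster JY
  updated: d(A,JY)=45/2, d(JY,N)=49/2, d(JY,O)=25, d(JY,U)=19/2, d(JY,V)=39/2
step 2: merge (N,V) at d=13, Q=-161; branch lengths N→21/4, V→31/4; new cluster NV
  updated: d(A,NV)=39/2, d(JY,NV)=31/2, d(NV,O)=41/2, d(NV,U)=12
step 3: merge (JY,NV) at d=31/2, Q=-187/2; branch lengths JY→103/12, NV→83/12; new cluster JNVY
  updated: d(A,JNVY)=53/4, d(JNVY,O)=15, d(JNVY,U)=3
step 4: merge (A,U) at d=2, Q=-161/4; branch lengths A→81/16, U→-49/16; new cluster AU
  updated: d(AU,JNVY)=57/8, d(AU,O)=11
step 5: merge (AU,JNVY) at d=57/8, Q=-265/8; branch lengths AU→25/16, JNVY→89/16; new cluster AJNUVY
  updated: d(AJNUVY,O)=151/16
step 6: merge (AJNUVY,O) at d=151/16; branch lengths AJNUVY→151/32, O→151/32; new cluster AJNOUVY
final tree: (((A:81/16,U:-49/16):25/16,((J:7/5,Y:-2/5):103/12,(N:21/4,V:31/4):83/12):89/16):151/32,O:151/32)
total length: 769/16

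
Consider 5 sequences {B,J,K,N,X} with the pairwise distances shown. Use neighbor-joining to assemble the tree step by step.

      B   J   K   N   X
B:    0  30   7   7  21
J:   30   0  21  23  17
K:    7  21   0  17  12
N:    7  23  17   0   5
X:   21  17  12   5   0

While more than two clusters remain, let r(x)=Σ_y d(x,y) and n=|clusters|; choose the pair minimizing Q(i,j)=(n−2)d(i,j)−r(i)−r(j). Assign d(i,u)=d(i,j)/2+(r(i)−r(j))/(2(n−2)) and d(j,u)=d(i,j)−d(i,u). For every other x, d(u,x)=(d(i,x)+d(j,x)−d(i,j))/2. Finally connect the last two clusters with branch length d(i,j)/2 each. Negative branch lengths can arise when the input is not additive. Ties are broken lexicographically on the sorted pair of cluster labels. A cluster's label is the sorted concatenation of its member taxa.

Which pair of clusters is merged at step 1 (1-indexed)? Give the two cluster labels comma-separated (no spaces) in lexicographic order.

step 1: merge (B,K) at d=7, Q=-101; branch lengths B→29/6, K→13/6; new cluster BK
  updated: d(BK,J)=22, d(BK,N)=17/2, d(BK,X)=13
step 2: merge (BK,N) at d=17/2, Q=-63; branch lengths BK→6, N→5/2; new cluster BKN
  updated: d(BKN,J)=73/4, d(BKN,X)=19/4
step 3: merge (BKN,J) at d=73/4, Q=-40; branch lengths BKN→3, J→61/4; new cluster BJKN
  updated: d(BJKN,X)=7/4
step 4: merge (BJKN,X) at d=7/4; branch lengths BJKN→7/8, X→7/8; new cluster BJKNX
final tree: ((((B:29/6,K:13/6):6,N:5/2):3,J:61/4):7/8,X:7/8)
total length: 71/2

B,K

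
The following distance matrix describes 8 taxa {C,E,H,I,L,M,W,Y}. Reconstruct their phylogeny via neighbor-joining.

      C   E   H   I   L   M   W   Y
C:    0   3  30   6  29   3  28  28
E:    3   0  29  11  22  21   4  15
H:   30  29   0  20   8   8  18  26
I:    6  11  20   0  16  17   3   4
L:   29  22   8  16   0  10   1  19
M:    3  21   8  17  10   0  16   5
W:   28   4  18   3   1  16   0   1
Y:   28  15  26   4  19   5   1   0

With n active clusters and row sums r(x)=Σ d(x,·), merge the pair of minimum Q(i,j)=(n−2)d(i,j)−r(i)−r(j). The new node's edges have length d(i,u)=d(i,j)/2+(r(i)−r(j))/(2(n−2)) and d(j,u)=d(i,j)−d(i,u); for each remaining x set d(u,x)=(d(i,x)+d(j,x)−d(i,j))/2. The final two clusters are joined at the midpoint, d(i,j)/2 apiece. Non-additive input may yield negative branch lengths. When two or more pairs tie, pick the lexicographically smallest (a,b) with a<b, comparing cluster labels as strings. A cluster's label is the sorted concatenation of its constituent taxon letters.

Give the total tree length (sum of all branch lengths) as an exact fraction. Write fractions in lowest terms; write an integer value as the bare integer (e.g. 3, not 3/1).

145/4

1. join C+E (d=3, Q=-214) ⇒ CE; edges |C|=10/3, |E|=-1/3
  updated: d(CE,H)=28, d(CE,I)=7, d(CE,L)=24, d(CE,M)=21/2, d(CE,W)=29/2, d(CE,Y)=20
2. join H+L (d=8, Q=-146) ⇒ HL; edges |H|=7, |L|=1
  updated: d(CE,HL)=22, d(HL,I)=14, d(HL,M)=5, d(HL,W)=11/2, d(HL,Y)=37/2
3. join HL+M (d=5, Q=-197/2) ⇒ HLM; edges |HL|=63/16, |M|=17/16
  updated: d(CE,HLM)=55/4, d(HLM,I)=13, d(HLM,W)=33/4, d(HLM,Y)=37/4
4. join CE+I (d=7, Q=-245/4) ⇒ CEI; edges |CE|=197/24, |I|=-29/24
  updated: d(CEI,HLM)=79/8, d(CEI,W)=21/4, d(CEI,Y)=17/2
5. join CEI+HLM (d=79/8, Q=-125/4) ⇒ CEHILM; edges |CEI|=4, |HLM|=47/8
  updated: d(CEHILM,W)=29/16, d(CEHILM,Y)=63/16
6. join CEHILM+W (d=29/16, Q=-27/4) ⇒ CEHILMW; edges |CEHILM|=19/8, |W|=-9/16
  updated: d(CEHILMW,Y)=25/16
7. join CEHILMW+Y (d=25/16) ⇒ CEHILMWY; edges |CEHILMW|=25/32, |Y|=25/32
final tree: (((((C:10/3,E:-1/3):197/24,I:-29/24):4,((H:7,L:1):63/16,M:17/16):47/8):19/8,W:-9/16):25/32,Y:25/32)
total length: 145/4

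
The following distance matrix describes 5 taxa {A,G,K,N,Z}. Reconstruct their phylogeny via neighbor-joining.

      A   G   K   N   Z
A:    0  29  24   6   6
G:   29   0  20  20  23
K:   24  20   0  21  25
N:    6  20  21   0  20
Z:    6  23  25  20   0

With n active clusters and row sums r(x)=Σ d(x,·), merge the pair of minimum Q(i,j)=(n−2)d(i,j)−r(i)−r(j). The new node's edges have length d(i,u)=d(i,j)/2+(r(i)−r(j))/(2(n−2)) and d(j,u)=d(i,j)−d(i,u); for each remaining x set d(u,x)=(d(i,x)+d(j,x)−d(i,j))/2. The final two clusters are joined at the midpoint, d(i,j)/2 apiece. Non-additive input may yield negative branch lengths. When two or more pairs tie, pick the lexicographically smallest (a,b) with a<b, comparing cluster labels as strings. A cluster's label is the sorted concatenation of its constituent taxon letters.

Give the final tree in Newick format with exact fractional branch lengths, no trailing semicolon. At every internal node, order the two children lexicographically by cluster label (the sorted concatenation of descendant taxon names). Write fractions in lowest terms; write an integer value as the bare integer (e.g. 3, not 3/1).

iteration 1: select G,K (d=20, Q=-122); attach at lengths (31/3, 29/3); label the merged cluster GK
  updated: d(A,GK)=33/2, d(GK,N)=21/2, d(GK,Z)=14
iteration 2: select A,Z (d=6, Q=-113/2); attach at lengths (1/8, 47/8); label the merged cluster AZ
  updated: d(AZ,GK)=49/4, d(AZ,N)=10
iteration 3: select AZ,GK (d=49/4, Q=-131/4); attach at lengths (47/8, 51/8); label the merged cluster AGKZ
  updated: d(AGKZ,N)=33/8
iteration 4: select AGKZ,N (d=33/8); attach at lengths (33/16, 33/16); label the merged cluster AGKNZ
final tree: (((A:1/8,Z:47/8):47/8,(G:31/3,K:29/3):51/8):33/16,N:33/16)
total length: 339/8

(((A:1/8,Z:47/8):47/8,(G:31/3,K:29/3):51/8):33/16,N:33/16)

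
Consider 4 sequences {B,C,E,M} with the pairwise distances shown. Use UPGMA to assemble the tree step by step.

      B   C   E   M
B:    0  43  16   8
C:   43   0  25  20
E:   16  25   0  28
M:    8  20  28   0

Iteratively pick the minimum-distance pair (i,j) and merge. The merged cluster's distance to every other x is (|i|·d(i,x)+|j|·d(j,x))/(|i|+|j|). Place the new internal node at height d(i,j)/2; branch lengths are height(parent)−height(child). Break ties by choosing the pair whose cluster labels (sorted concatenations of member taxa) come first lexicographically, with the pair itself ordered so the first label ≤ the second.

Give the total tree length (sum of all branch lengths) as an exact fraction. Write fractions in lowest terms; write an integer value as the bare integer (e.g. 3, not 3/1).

iteration 1: select B,M (d=8); attach at lengths (4, 4); label the merged cluster BM
  updated: d(BM,C)=63/2, d(BM,E)=22
iteration 2: select BM,E (d=22); attach at lengths (7, 11); label the merged cluster BEM
  updated: d(BEM,C)=88/3
iteration 3: select BEM,C (d=88/3); attach at lengths (11/3, 44/3); label the merged cluster BCEM
final tree: (((B:4,M:4):7,E:11):11/3,C:44/3)
total length: 133/3

133/3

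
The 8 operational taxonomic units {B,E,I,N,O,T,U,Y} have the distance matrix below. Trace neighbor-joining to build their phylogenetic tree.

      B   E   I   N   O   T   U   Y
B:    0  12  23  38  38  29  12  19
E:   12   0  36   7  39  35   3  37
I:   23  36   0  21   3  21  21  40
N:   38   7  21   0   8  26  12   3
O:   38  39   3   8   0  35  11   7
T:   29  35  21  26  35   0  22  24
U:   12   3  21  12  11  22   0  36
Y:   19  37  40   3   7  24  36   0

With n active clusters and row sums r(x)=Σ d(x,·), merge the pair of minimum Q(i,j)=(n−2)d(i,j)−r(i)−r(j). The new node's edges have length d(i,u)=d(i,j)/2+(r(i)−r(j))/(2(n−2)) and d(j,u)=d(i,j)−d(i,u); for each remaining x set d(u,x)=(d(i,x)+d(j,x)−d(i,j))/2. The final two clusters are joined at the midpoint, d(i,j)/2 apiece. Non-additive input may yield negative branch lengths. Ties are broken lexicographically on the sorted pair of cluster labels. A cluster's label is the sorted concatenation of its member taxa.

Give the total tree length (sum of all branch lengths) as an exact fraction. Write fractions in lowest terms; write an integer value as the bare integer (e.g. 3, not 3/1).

1959/32

iteration 1: select I,O (d=3, Q=-288); attach at lengths (7/2, -1/2); label the merged cluster IO
  updated: d(B,IO)=29, d(E,IO)=36, d(IO,N)=13, d(IO,T)=53/2, d(IO,U)=29/2, d(IO,Y)=22
iteration 2: select N,Y (d=3, Q=-225); attach at lengths (-27/10, 57/10); label the merged cluster NY
  updated: d(B,NY)=27, d(E,NY)=41/2, d(IO,NY)=16, d(NY,T)=47/2, d(NY,U)=45/2
iteration 3: select E,U (d=3, Q=-337/2); attach at lengths (89/16, -41/16); label the merged cluster EU
  updated: d(B,EU)=21/2, d(EU,IO)=95/4, d(EU,NY)=20, d(EU,T)=27
iteration 4: select B,EU (d=21/2, Q=-581/4); attach at lengths (61/8, 23/8); label the merged cluster BEU
  updated: d(BEU,IO)=169/8, d(BEU,NY)=73/4, d(BEU,T)=91/4
iteration 5: select BEU,T (d=91/4, Q=-715/8); attach at lengths (279/32, 449/32); label the merged cluster BETU
  updated: d(BETU,IO)=199/16, d(BETU,NY)=19/2
iteration 6: select BETU,IO (d=199/16, Q=-607/16); attach at lengths (95/32, 303/32); label the merged cluster BEIOTU
  updated: d(BEIOTU,NY)=209/32
iteration 7: select BEIOTU,NY (d=209/32); attach at lengths (209/64, 209/64); label the merged cluster BEINOTUY
final tree: ((((B:61/8,(E:89/16,U:-41/16):23/8):279/32,T:449/32):95/32,(I:7/2,O:-1/2):303/32):209/64,(N:-27/10,Y:57/10):209/64)
total length: 1959/32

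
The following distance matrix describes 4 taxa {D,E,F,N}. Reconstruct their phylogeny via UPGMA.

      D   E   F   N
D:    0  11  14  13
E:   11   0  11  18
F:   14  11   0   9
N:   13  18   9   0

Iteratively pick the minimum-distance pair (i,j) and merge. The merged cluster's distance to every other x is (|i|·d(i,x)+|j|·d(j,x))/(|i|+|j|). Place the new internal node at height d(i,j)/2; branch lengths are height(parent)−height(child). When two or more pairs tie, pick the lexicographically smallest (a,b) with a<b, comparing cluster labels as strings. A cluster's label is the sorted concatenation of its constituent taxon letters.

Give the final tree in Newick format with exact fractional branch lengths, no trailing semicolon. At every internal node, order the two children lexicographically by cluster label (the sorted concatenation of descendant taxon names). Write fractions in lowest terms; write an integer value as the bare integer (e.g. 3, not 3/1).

((D:11/2,E:11/2):3/2,(F:9/2,N:9/2):5/2)

1. join F+N (d=9) ⇒ FN; edges |F|=9/2, |N|=9/2
  updated: d(D,FN)=27/2, d(E,FN)=29/2
2. join D+E (d=11) ⇒ DE; edges |D|=11/2, |E|=11/2
  updated: d(DE,FN)=14
3. join DE+FN (d=14) ⇒ DEFN; edges |DE|=3/2, |FN|=5/2
final tree: ((D:11/2,E:11/2):3/2,(F:9/2,N:9/2):5/2)
total length: 24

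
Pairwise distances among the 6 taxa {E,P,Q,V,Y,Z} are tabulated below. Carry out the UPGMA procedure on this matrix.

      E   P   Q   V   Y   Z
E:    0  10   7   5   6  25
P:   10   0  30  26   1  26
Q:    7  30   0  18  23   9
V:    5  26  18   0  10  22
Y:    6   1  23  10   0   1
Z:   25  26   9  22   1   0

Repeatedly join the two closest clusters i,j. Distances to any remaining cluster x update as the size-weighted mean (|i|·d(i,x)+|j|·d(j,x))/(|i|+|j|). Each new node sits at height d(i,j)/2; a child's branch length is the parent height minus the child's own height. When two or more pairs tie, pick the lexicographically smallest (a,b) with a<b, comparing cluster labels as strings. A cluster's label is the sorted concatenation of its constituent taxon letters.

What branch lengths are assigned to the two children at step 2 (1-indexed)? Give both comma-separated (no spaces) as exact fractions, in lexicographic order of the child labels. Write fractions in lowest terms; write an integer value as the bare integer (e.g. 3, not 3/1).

5/2,5/2

step 1: merge (P,Y) at d=1; branch lengths P→1/2, Y→1/2; new cluster PY
  updated: d(E,PY)=8, d(PY,Q)=53/2, d(PY,V)=18, d(PY,Z)=27/2
step 2: merge (E,V) at d=5; branch lengths E→5/2, V→5/2; new cluster EV
  updated: d(EV,PY)=13, d(EV,Q)=25/2, d(EV,Z)=47/2
step 3: merge (Q,Z) at d=9; branch lengths Q→9/2, Z→9/2; new cluster QZ
  updated: d(EV,QZ)=18, d(PY,QZ)=20
step 4: merge (EV,PY) at d=13; branch lengths EV→4, PY→6; new cluster EPVY
  updated: d(EPVY,QZ)=19
step 5: merge (EPVY,QZ) at d=19; branch lengths EPVY→3, QZ→5; new cluster EPQVYZ
final tree: (((E:5/2,V:5/2):4,(P:1/2,Y:1/2):6):3,(Q:9/2,Z:9/2):5)
total length: 33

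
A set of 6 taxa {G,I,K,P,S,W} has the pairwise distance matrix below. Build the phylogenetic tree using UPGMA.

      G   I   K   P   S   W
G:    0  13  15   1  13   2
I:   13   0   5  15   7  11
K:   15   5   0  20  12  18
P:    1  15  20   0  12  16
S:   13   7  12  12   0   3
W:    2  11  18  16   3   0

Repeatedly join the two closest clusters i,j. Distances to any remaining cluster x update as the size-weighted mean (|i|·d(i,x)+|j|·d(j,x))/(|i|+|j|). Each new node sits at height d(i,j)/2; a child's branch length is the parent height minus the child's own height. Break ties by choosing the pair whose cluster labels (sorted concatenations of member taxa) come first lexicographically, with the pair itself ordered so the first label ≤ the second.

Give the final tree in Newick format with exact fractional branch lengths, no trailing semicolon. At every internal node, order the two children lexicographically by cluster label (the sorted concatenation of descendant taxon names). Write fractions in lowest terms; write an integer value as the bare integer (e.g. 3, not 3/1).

step 1: merge (G,P) at d=1; branch lengths G→1/2, P→1/2; new cluster GP
  updated: d(GP,I)=14, d(GP,K)=35/2, d(GP,S)=25/2, d(GP,W)=9
step 2: merge (S,W) at d=3; branch lengths S→3/2, W→3/2; new cluster SW
  updated: d(GP,SW)=43/4, d(I,SW)=9, d(K,SW)=15
step 3: merge (I,K) at d=5; branch lengths I→5/2, K→5/2; new cluster IK
  updated: d(GP,IK)=63/4, d(IK,SW)=12
step 4: merge (GP,SW) at d=43/4; branch lengths GP→39/8, SW→31/8; new cluster GPSW
  updated: d(GPSW,IK)=111/8
step 5: merge (GPSW,IK) at d=111/8; branch lengths GPSW→25/16, IK→71/16; new cluster GIKPSW
final tree: (((G:1/2,P:1/2):39/8,(S:3/2,W:3/2):31/8):25/16,(I:5/2,K:5/2):71/16)
total length: 95/4

(((G:1/2,P:1/2):39/8,(S:3/2,W:3/2):31/8):25/16,(I:5/2,K:5/2):71/16)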